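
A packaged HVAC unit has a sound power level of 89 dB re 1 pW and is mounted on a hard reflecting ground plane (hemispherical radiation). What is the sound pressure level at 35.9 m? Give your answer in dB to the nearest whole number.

Free-field hemispherical radiation: L_p = L_w − 10·log₁₀(2π·r²), r = 35.9 m.
2π·r² = 8098 m², 10·log₁₀ of that is 39.084 dB.
L_p = 89 − 39.084 = 49.92 dB.

50 dB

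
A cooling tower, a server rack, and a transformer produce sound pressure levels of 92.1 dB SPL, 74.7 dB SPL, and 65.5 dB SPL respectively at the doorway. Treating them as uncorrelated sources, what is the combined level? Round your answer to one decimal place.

For uncorrelated sources the intensities add, so convert each level to linear form, sum, and take 10·log₁₀ of the total.
Σ 10^(L/10) = 10^(92.1/10) + 10^(74.7/10) + 10^(65.5/10) = 1.655e+09.
L_total = 10·log₁₀(1.655e+09) = 92.19 dB SPL.

92.2 dB SPL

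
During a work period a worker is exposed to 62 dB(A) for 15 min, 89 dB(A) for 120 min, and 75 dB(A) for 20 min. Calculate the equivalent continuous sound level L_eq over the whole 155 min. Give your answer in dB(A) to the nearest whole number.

The energy average is taken in the linear domain: L_eq = 10·log₁₀[(Σ tᵢ·10^(Lᵢ/10))/T], T = 155 min.
Σ tᵢ·10^(Lᵢ/10) = 15·10^(62/10) + 120·10^(89/10) + 20·10^(75/10) = 9.598e+10.
L_eq = 10·log₁₀(9.598e+10/155) = 87.92 dB(A).

88 dB(A)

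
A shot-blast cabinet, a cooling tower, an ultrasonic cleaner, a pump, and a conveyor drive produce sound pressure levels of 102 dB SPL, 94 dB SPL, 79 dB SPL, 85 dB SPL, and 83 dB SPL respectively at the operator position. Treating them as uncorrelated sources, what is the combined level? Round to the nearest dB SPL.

Incoherent sources combine by intensity addition: L_total = 10·log₁₀(Σ 10^(L_i/10)).
Σ 10^(L/10) = 10^(102/10) + 10^(94/10) + 10^(79/10) + 10^(85/10) + 10^(83/10) = 1.896e+10.
L_total = 10·log₁₀(1.896e+10) = 102.78 dB SPL.

103 dB SPL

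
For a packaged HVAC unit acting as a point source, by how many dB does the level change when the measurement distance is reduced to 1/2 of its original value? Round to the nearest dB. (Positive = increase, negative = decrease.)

+6 dB

With spherical spreading the level changes by −20·log₁₀(r₂/r₁).
ΔL = −20·log₁₀(0.5) = +6.02 dB.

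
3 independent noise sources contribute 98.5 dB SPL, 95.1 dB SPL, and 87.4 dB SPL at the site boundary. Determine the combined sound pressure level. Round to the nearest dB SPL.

100 dB SPL

Incoherent sources combine by intensity addition: L_total = 10·log₁₀(Σ 10^(L_i/10)).
Σ 10^(L/10) = 10^(98.5/10) + 10^(95.1/10) + 10^(87.4/10) = 1.086e+10.
L_total = 10·log₁₀(1.086e+10) = 100.36 dB SPL.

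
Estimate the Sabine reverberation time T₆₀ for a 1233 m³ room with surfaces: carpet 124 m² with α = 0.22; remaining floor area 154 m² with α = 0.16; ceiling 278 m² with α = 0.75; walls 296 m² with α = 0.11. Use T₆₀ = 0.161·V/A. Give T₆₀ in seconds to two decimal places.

0.68 s

A = Σ Sᵢαᵢ = 124·0.22 + 154·0.16 + 278·0.75 + 296·0.11 = 292.98 m².
T₆₀ = 0.161 × 1233 / 292.98 = 0.678 s.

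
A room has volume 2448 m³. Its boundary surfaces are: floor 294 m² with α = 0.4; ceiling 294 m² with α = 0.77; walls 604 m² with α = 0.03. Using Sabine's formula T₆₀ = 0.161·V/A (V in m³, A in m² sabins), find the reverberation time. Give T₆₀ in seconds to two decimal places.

A = Σ Sᵢαᵢ = 294·0.4 + 294·0.77 + 604·0.03 = 362.10 m².
T₆₀ = 0.161·V/A = 0.161·2448/362.10 = 1.088 s.

1.09 s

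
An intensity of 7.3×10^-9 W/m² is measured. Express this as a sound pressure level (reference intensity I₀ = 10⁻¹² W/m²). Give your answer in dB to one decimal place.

38.6 dB

I/I₀ = 7.3×10^-9/10⁻¹² = 7.3×10^3, and L = 10·log₁₀(I/I₀).
L = 10·(0.8633 + 3) = 38.63 dB.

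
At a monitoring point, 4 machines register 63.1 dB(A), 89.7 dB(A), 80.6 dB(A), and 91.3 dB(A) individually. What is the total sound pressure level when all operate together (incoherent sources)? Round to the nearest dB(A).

94 dB(A)

Incoherent sources combine by intensity addition: L_total = 10·log₁₀(Σ 10^(L_i/10)).
Σ 10^(L/10) = 10^(63.1/10) + 10^(89.7/10) + 10^(80.6/10) + 10^(91.3/10) = 2.399e+09.
L_total = 10·log₁₀(2.399e+09) = 93.80 dB(A).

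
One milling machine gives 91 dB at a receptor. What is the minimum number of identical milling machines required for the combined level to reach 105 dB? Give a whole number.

26

Need L₁ + 10·log₁₀ N ≥ 105, i.e. log₁₀ N ≥ 1.40.
N ≥ 10^(14.0/10) = 25.119, so N = 26.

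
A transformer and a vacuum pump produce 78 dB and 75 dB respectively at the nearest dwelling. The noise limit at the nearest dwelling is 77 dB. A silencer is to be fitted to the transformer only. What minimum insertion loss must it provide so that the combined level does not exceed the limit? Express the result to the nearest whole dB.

Everything except the transformer sums to 10^(75/10) = 3.162e+07 in linear terms, 75.00 dB.
To meet 77 dB overall, the treated transformer may contribute at most 10^(77/10) − 3.162e+07 = 1.850e+07, i.e. 72.67 dB.
Required insertion loss = 78 − 72.67 = 5.33 dB.

5 dB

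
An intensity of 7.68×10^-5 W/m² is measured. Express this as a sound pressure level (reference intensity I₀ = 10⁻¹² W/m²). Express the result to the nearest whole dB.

I/I₀ = 7.68×10^-5/10⁻¹² = 7.68×10^7, and L = 10·log₁₀(I/I₀).
L = 10·(0.8854 + 7) = 78.85 dB.

79 dB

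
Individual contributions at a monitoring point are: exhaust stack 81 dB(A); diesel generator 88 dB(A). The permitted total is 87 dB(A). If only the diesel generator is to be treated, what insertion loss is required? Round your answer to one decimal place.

Fixed contribution from the other source: Σ 10^(L/10) = 10^(81/10) = 1.259e+08 (81.00 dB(A)).
The limit corresponds to 10^(87/10) = 5.012e+08; subtracting the fixed part leaves 3.753e+08 for the diesel generator, i.e. 85.74 dB(A).
Required insertion loss = 88 − 85.74 = 2.26 dB.

2.3 dB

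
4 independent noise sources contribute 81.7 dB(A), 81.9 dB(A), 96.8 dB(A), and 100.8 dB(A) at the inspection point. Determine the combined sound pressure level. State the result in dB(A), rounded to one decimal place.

102.3 dB(A)

For uncorrelated sources the intensities add, so convert each level to linear form, sum, and take 10·log₁₀ of the total.
Σ 10^(L/10) = 10^(81.7/10) + 10^(81.9/10) + 10^(96.8/10) + 10^(100.8/10) = 1.711e+10.
L_total = 10·log₁₀(1.711e+10) = 102.33 dB(A).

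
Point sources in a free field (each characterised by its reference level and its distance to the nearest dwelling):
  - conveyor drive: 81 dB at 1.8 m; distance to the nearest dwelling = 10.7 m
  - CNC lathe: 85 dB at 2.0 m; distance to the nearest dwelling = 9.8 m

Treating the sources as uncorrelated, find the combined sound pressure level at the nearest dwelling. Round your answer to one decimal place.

Apply inverse-square spreading to bring every level to the receiver, then sum 10^(L/10).
conveyor drive: 81 − 20·log₁₀(10.7/1.8) = 81 − 15.48 = 65.52 dB.
CNC lathe: 85 − 20·log₁₀(9.8/2.0) = 85 − 13.80 = 71.20 dB.
Σ 10^(L/10) = 1.673e+07 → L_total = 10·log₁₀(1.673e+07) = 72.24 dB.

72.2 dB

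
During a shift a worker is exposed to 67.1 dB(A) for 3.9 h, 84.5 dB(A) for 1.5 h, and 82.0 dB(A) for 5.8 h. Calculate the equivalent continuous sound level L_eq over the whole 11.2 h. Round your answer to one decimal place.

80.8 dB(A)

The energy average is taken in the linear domain: L_eq = 10·log₁₀[(Σ tᵢ·10^(Lᵢ/10))/T], T = 11.2 h.
Σ tᵢ·10^(Lᵢ/10) = 3.9·10^(67.1/10) + 1.5·10^(84.5/10) + 5.8·10^(82.0/10) = 1.362e+09.
L_eq = 10·log₁₀(1.362e+09/11.2) = 80.85 dB(A).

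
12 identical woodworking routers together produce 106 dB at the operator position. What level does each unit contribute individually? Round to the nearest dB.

For N identical incoherent sources L_total = L₁ + 10·log₁₀ N, so L₁ = 106 − 10·log₁₀(12) = 106 − 10.792.

95 dB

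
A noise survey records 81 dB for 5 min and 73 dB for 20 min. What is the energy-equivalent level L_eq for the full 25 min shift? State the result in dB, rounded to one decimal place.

76.1 dB

The energy average is taken in the linear domain: L_eq = 10·log₁₀[(Σ tᵢ·10^(Lᵢ/10))/T], T = 25 min.
Σ tᵢ·10^(Lᵢ/10) = 5·10^(81/10) + 20·10^(73/10) = 1.029e+09.
L_eq = 10·log₁₀(1.029e+09/25) = 76.14 dB.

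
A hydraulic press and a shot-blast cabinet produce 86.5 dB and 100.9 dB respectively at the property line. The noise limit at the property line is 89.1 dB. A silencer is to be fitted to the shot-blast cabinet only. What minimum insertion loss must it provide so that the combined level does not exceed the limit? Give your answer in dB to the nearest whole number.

Fixed contribution from the other source: Σ 10^(L/10) = 10^(86.5/10) = 4.467e+08 (86.50 dB).
To meet 89.1 dB overall, the treated shot-blast cabinet may contribute at most 10^(89.1/10) − 4.467e+08 = 3.661e+08, i.e. 85.64 dB.
Required insertion loss = 100.9 − 85.64 = 15.26 dB.

15 dB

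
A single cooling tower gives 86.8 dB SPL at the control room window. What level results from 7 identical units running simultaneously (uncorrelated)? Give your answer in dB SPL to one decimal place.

95.3 dB SPL

With 7 equal, uncorrelated contributions the intensity is 7× that of one unit, giving a rise of 10·log₁₀ 7.
L_total = 86.8 + 10·log₁₀(7) = 86.8 + 8.451 = 95.25 dB SPL.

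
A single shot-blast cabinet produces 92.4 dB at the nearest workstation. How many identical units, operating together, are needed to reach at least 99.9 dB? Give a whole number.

6

The shortfall is 99.9 − 92.4 = 7.5 dB, and N units add 10·log₁₀ N, so need 10·log₁₀ N ≥ 7.5.
N ≥ 10^(7.5/10) = 5.623, so N = 6.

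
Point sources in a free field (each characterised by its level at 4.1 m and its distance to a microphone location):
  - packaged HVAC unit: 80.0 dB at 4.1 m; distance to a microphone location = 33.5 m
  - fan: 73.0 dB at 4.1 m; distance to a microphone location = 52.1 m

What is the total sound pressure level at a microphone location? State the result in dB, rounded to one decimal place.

First find each source's level at the receiver (point-source: −20·log₁₀(r/r_ref)), then combine on an intensity basis.
packaged HVAC unit: 80.0 − 20·log₁₀(33.5/4.1) = 80.0 − 18.25 = 61.75 dB.
fan: 73.0 − 20·log₁₀(52.1/4.1) = 73.0 − 22.08 = 50.92 dB.
Σ 10^(L/10) = 1.621e+06 → L_total = 10·log₁₀(1.621e+06) = 62.10 dB.

62.1 dB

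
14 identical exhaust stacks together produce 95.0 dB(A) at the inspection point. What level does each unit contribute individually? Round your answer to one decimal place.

14 equal contributions raise the level by 10·log₁₀ 14 = 11.461 dB, so each unit alone gives 95.0 − 11.461.

83.5 dB(A)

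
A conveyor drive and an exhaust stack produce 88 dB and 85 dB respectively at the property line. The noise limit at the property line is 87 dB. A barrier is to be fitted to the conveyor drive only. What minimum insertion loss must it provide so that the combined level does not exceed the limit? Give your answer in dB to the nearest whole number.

5 dB

Fixed contribution from the other source: Σ 10^(L/10) = 10^(85/10) = 3.162e+08 (85.00 dB).
The limit corresponds to 10^(87/10) = 5.012e+08; subtracting the fixed part leaves 1.850e+08 for the conveyor drive, i.e. 82.67 dB.
Required insertion loss = 88 − 82.67 = 5.33 dB.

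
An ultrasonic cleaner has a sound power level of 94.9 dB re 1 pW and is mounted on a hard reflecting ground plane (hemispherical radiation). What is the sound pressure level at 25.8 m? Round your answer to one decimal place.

58.7 dB

Free-field hemispherical radiation: L_p = L_w − 10·log₁₀(2π·r²), r = 25.8 m.
2π·r² = 4182 m², 10·log₁₀ of that is 36.214 dB.
L_p = 94.9 − 36.214 = 58.69 dB.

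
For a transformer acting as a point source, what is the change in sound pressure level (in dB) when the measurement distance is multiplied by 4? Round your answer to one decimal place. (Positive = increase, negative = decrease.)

-12.0 dB

A point source loses 6 dB per doubling of distance; generally ΔL = −20·log₁₀(r₂/r₁).
ΔL = −20·log₁₀(4) = -12.04 dB.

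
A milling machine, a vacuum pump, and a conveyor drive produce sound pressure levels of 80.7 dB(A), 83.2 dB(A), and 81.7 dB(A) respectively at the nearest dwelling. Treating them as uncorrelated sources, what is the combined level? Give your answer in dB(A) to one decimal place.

For uncorrelated sources the intensities add, so convert each level to linear form, sum, and take 10·log₁₀ of the total.
Σ 10^(L/10) = 10^(80.7/10) + 10^(83.2/10) + 10^(81.7/10) = 4.743e+08.
L_total = 10·log₁₀(4.743e+08) = 86.76 dB(A).

86.8 dB(A)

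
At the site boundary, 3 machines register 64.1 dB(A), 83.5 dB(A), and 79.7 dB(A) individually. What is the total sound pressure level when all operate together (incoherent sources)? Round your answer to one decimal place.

For uncorrelated sources the intensities add, so convert each level to linear form, sum, and take 10·log₁₀ of the total.
Σ 10^(L/10) = 10^(64.1/10) + 10^(83.5/10) + 10^(79.7/10) = 3.198e+08.
L_total = 10·log₁₀(3.198e+08) = 85.05 dB(A).

85.0 dB(A)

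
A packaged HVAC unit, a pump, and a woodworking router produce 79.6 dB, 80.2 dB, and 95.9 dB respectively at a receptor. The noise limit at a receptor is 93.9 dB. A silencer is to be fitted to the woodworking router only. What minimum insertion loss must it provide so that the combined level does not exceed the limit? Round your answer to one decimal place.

2.4 dB

Fixed contribution from the other sources: Σ 10^(L/10) = 10^(79.6/10) + 10^(80.2/10) = 1.959e+08 (82.92 dB).
To meet 93.9 dB overall, the treated woodworking router may contribute at most 10^(93.9/10) − 1.959e+08 = 2.259e+09, i.e. 93.54 dB.
So the woodworking router must be reduced from 95.9 to 93.54 dB: IL = 2.36 dB.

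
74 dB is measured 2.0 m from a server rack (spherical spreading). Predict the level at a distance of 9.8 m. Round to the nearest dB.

Point-source attenuation: ΔL = 20·log₁₀(r₂/r₁) = 20·log₁₀(9.8/2.0) = 13.804 dB.
L₂ = 74 − 20·log₁₀(9.8/2.0) = 74 − 13.804 = 60.20 dB.

60 dB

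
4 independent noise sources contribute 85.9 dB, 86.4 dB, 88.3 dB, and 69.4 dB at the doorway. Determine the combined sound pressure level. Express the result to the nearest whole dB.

92 dB

Incoherent sources combine by intensity addition: L_total = 10·log₁₀(Σ 10^(L_i/10)).
Σ 10^(L/10) = 10^(85.9/10) + 10^(86.4/10) + 10^(88.3/10) + 10^(69.4/10) = 1.510e+09.
L_total = 10·log₁₀(1.510e+09) = 91.79 dB.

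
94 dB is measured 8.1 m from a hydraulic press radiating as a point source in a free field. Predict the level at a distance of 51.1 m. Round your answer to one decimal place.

78.0 dB

For a point source, L₂ = L₁ − 20·log₁₀(r₂/r₁).
L₂ = 94 − 20·log₁₀(51.1/8.1) = 94 − 15.999 = 78.00 dB.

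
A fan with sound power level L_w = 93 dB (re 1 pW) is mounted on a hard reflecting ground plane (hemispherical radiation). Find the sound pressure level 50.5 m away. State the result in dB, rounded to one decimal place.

L_p = L_w − 10·log₁₀(2π·r²) with r = 50.5 m.
2π·r² = 1.602e+04 m², 10·log₁₀ of that is 42.048 dB.
L_p = 93 − 42.048 = 50.95 dB.

51.0 dB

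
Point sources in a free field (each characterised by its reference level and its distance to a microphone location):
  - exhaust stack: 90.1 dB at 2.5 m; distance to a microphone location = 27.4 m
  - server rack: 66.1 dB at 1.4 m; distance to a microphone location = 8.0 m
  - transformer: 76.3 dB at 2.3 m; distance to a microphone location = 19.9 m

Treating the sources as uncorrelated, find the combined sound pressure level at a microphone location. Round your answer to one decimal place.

69.6 dB

First find each source's level at the receiver (point-source: −20·log₁₀(r/r_ref)), then combine on an intensity basis.
exhaust stack: 90.1 − 20·log₁₀(27.4/2.5) = 90.1 − 20.80 = 69.30 dB.
server rack: 66.1 − 20·log₁₀(8.0/1.4) = 66.1 − 15.14 = 50.96 dB.
transformer: 76.3 − 20·log₁₀(19.9/2.3) = 76.3 − 18.74 = 57.56 dB.
Σ 10^(L/10) = 9.213e+06 → L_total = 10·log₁₀(9.213e+06) = 69.64 dB.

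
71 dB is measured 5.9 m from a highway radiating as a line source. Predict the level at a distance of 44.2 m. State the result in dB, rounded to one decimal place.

For a line source, L₂ = L₁ − 10·log₁₀(r₂/r₁).
L₂ = 71 − 10·log₁₀(44.2/5.9) = 71 − 8.746 = 62.25 dB.

62.3 dB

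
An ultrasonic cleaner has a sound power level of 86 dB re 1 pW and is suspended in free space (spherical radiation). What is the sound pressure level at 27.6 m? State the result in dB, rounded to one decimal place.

46.2 dB

Free-field spherical radiation: L_p = L_w − 10·log₁₀(4π·r²), r = 27.6 m.
4π·r² = 9573 m², 10·log₁₀ of that is 39.810 dB.
L_p = 86 − 39.810 = 46.19 dB.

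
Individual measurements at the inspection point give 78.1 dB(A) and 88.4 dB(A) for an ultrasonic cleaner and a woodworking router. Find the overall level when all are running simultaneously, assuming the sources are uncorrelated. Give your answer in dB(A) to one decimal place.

For uncorrelated sources the intensities add, so convert each level to linear form, sum, and take 10·log₁₀ of the total.
Σ 10^(L/10) = 10^(78.1/10) + 10^(88.4/10) = 7.564e+08.
L_total = 10·log₁₀(7.564e+08) = 88.79 dB(A).

88.8 dB(A)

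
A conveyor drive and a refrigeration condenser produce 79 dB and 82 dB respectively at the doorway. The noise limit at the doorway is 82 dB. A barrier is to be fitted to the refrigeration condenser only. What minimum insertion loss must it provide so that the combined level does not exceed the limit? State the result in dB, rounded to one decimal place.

Fixed contribution from the other source: Σ 10^(L/10) = 10^(79/10) = 7.943e+07 (79.00 dB).
To meet 82 dB overall, the treated refrigeration condenser may contribute at most 10^(82/10) − 7.943e+07 = 7.906e+07, i.e. 78.98 dB.
So the refrigeration condenser must be reduced from 82 to 78.98 dB: IL = 3.02 dB.

3.0 dB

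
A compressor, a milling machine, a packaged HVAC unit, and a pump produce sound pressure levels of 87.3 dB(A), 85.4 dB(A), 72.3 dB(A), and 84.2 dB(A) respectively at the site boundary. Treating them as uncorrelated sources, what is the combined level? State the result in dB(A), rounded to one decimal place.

90.7 dB(A)

For uncorrelated sources the intensities add, so convert each level to linear form, sum, and take 10·log₁₀ of the total.
Σ 10^(L/10) = 10^(87.3/10) + 10^(85.4/10) + 10^(72.3/10) + 10^(84.2/10) = 1.164e+09.
L_total = 10·log₁₀(1.164e+09) = 90.66 dB(A).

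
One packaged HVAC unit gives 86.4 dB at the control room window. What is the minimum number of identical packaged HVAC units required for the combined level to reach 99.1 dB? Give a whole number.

Need L₁ + 10·log₁₀ N ≥ 99.1, i.e. log₁₀ N ≥ 1.27.
N ≥ 10^(12.7/10) = 18.621, so N = 19.

19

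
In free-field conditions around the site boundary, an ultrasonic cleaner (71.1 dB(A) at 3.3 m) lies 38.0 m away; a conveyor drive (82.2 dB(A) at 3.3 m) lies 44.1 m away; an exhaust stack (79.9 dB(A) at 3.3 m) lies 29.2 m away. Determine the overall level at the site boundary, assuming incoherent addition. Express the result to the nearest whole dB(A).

64 dB(A)

Apply inverse-square spreading to bring every level to the receiver, then sum 10^(L/10).
ultrasonic cleaner: 71.1 − 20·log₁₀(38.0/3.3) = 71.1 − 21.23 = 49.87 dB(A).
conveyor drive: 82.2 − 20·log₁₀(44.1/3.3) = 82.2 − 22.52 = 59.68 dB(A).
exhaust stack: 79.9 − 20·log₁₀(29.2/3.3) = 79.9 − 18.94 = 60.96 dB(A).
Σ 10^(L/10) = 2.275e+06 → L_total = 10·log₁₀(2.275e+06) = 63.57 dB(A).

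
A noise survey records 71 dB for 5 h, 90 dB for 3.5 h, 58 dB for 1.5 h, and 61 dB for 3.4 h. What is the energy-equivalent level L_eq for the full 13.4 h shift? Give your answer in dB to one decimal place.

84.3 dB

L_eq = 10·log₁₀[(1/T)·Σ tᵢ·10^(Lᵢ/10)] with T = 13.4 h.
Σ tᵢ·10^(Lᵢ/10) = 5·10^(71/10) + 3.5·10^(90/10) + 1.5·10^(58/10) + 3.4·10^(61/10) = 3.568e+09.
L_eq = 10·log₁₀(3.568e+09/13.4) = 84.25 dB.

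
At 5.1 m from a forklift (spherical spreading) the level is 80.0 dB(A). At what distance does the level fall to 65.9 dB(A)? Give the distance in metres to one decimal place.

25.9 m

For a point source L₁ − L₂ = 20·log₁₀(r₂/r₁), so r₂ = r₁·10^((L₁−L₂)/20).
r₂ = 5.1·10^((80.0−65.9)/20) = 5.1·10^(14.1/20) = 25.86 m.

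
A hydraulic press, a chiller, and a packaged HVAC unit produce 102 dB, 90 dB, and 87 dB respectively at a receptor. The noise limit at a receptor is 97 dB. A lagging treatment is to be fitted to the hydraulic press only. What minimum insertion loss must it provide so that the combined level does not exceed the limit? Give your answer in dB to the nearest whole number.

Everything except the hydraulic press sums to 10^(90/10) + 10^(87/10) = 1.501e+09 in linear terms, 91.76 dB.
The limit corresponds to 10^(97/10) = 5.012e+09; subtracting the fixed part leaves 3.511e+09 for the hydraulic press, i.e. 95.45 dB.
So the hydraulic press must be reduced from 102 to 95.45 dB: IL = 6.55 dB.

7 dB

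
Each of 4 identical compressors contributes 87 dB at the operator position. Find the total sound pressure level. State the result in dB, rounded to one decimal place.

N identical incoherent sources raise the level by 10·log₁₀ N.
L_total = 87 + 10·log₁₀(4) = 87 + 6.021 = 93.02 dB.

93.0 dB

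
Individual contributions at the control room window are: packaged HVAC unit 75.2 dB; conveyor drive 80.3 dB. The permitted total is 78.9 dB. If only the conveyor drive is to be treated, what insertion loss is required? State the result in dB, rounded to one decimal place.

Fixed contribution from the other source: Σ 10^(L/10) = 10^(75.2/10) = 3.311e+07 (75.20 dB).
To meet 78.9 dB overall, the treated conveyor drive may contribute at most 10^(78.9/10) − 3.311e+07 = 4.451e+07, i.e. 76.48 dB.
Required insertion loss = 80.3 − 76.48 = 3.82 dB.

3.8 dB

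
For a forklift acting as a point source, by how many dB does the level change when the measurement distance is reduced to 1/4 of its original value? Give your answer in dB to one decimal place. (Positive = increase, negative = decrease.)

Point-source spreading: ΔL = −20·log₁₀(r₂/r₁).
ΔL = −20·log₁₀(0.25) = +12.04 dB.

+12.0 dB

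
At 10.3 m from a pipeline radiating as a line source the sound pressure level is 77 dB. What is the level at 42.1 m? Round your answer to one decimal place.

70.9 dB

For a line source, L₂ = L₁ − 10·log₁₀(r₂/r₁).
L₂ = 77 − 10·log₁₀(42.1/10.3) = 77 − 6.114 = 70.89 dB.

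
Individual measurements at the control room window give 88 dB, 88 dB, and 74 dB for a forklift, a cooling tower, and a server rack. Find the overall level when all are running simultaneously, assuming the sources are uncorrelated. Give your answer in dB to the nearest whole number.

For uncorrelated sources the intensities add, so convert each level to linear form, sum, and take 10·log₁₀ of the total.
Σ 10^(L/10) = 10^(88/10) + 10^(88/10) + 10^(74/10) = 1.287e+09.
L_total = 10·log₁₀(1.287e+09) = 91.10 dB.

91 dB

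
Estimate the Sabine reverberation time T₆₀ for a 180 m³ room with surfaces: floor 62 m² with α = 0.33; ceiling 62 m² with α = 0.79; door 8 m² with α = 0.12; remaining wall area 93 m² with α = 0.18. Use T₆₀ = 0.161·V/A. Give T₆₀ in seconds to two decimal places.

Total absorption A = 62·0.33 + 62·0.79 + 8·0.12 + 93·0.18 = 87.14 m² sabins.
T₆₀ = 0.161·V/A = 0.161·180/87.14 = 0.333 s.

0.33 s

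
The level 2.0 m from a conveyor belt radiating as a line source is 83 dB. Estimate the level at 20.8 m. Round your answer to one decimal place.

72.8 dB

Line-source attenuation: ΔL = 10·log₁₀(r₂/r₁) = 10·log₁₀(20.8/2.0) = 10.170 dB.
L₂ = 83 − 10·log₁₀(20.8/2.0) = 83 − 10.170 = 72.83 dB.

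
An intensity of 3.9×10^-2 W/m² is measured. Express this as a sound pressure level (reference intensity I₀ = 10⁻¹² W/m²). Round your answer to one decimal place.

I/I₀ = 3.9×10^-2/10⁻¹² = 3.9×10^10, and L = 10·log₁₀(I/I₀).
L = 10·(0.5911 + 10) = 105.91 dB.

105.9 dB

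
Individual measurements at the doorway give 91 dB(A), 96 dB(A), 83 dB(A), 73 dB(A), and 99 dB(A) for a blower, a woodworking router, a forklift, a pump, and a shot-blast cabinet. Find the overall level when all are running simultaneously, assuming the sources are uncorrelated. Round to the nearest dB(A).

For uncorrelated sources the intensities add, so convert each level to linear form, sum, and take 10·log₁₀ of the total.
Σ 10^(L/10) = 10^(91/10) + 10^(96/10) + 10^(83/10) + 10^(73/10) + 10^(99/10) = 1.340e+10.
L_total = 10·log₁₀(1.340e+10) = 101.27 dB(A).

101 dB(A)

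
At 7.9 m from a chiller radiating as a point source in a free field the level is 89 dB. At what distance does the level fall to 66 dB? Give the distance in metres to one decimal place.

The 23.0 dB drop corresponds to a distance ratio of 10^(23.0/20) for a point source.
r₂ = 7.9·10^((89−66)/20) = 7.9·10^(23.0/20) = 111.59 m.

111.6 m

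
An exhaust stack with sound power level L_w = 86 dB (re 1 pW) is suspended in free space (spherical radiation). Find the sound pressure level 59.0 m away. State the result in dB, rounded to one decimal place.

Free-field spherical radiation: L_p = L_w − 10·log₁₀(4π·r²), r = 59.0 m.
4π·r² = 4.374e+04 m², 10·log₁₀ of that is 46.409 dB.
L_p = 86 − 46.409 = 39.59 dB.

39.6 dB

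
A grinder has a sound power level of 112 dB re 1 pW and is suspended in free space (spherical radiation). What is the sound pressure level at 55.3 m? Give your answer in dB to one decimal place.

L_p = L_w − 10·log₁₀(4π·r²) with r = 55.3 m.
4π·r² = 3.843e+04 m², 10·log₁₀ of that is 45.847 dB.
L_p = 112 − 45.847 = 66.15 dB.

66.2 dB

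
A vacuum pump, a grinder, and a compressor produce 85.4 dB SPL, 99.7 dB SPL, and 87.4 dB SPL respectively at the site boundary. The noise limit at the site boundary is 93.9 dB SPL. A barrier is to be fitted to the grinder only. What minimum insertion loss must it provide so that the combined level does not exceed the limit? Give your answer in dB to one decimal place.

7.8 dB

The untreated sources together contribute 10^(85.4/10) + 10^(87.4/10) = 8.963e+08, i.e. 89.52 dB SPL.
The limit corresponds to 10^(93.9/10) = 2.455e+09; subtracting the fixed part leaves 1.558e+09 for the grinder, i.e. 91.93 dB SPL.
So the grinder must be reduced from 99.7 to 91.93 dB SPL: IL = 7.77 dB.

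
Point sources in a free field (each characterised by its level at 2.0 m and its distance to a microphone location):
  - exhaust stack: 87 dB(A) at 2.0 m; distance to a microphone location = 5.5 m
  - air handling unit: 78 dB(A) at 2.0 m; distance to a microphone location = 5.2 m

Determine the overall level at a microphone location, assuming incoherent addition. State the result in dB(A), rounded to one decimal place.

78.8 dB(A)

Apply inverse-square spreading to bring every level to the receiver, then sum 10^(L/10).
exhaust stack: 87 − 20·log₁₀(5.5/2.0) = 87 − 8.79 = 78.21 dB(A).
air handling unit: 78 − 20·log₁₀(5.2/2.0) = 78 − 8.30 = 69.70 dB(A).
Σ 10^(L/10) = 7.561e+07 → L_total = 10·log₁₀(7.561e+07) = 78.79 dB(A).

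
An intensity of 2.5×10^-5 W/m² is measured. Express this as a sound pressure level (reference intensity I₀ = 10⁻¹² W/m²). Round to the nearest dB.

74 dB

Dividing by I₀ shifts the exponent by 12: I/I₀ = 2.5×10^7.
L = 10·(0.3979 + 7) = 73.98 dB.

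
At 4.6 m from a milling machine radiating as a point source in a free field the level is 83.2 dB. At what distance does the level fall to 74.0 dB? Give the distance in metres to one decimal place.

The 9.2 dB drop corresponds to a distance ratio of 10^(9.2/20) for a point source.
r₂ = 4.6·10^((83.2−74.0)/20) = 4.6·10^(9.2/20) = 13.27 m.

13.3 m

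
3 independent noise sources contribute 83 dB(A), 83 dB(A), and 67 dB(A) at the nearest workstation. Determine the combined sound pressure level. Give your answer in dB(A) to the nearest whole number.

Incoherent sources combine by intensity addition: L_total = 10·log₁₀(Σ 10^(L_i/10)).
Σ 10^(L/10) = 10^(83/10) + 10^(83/10) + 10^(67/10) = 4.041e+08.
L_total = 10·log₁₀(4.041e+08) = 86.06 dB(A).

86 dB(A)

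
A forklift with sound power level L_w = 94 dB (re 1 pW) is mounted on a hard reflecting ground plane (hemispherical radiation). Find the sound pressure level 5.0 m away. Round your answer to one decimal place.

72.0 dB

L_p = L_w − 10·log₁₀(2π·r²) with r = 5.0 m.
2π·r² = 157.1 m², 10·log₁₀ of that is 21.961 dB.
L_p = 94 − 21.961 = 72.04 dB.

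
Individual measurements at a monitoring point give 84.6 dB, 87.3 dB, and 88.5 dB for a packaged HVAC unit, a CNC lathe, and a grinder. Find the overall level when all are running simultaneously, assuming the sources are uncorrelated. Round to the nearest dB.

92 dB

Incoherent sources combine by intensity addition: L_total = 10·log₁₀(Σ 10^(L_i/10)).
Σ 10^(L/10) = 10^(84.6/10) + 10^(87.3/10) + 10^(88.5/10) = 1.533e+09.
L_total = 10·log₁₀(1.533e+09) = 91.86 dB.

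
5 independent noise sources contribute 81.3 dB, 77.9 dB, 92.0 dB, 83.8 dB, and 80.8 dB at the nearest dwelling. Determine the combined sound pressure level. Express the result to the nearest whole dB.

93 dB

For uncorrelated sources the intensities add, so convert each level to linear form, sum, and take 10·log₁₀ of the total.
Σ 10^(L/10) = 10^(81.3/10) + 10^(77.9/10) + 10^(92.0/10) + 10^(83.8/10) + 10^(80.8/10) = 2.142e+09.
L_total = 10·log₁₀(2.142e+09) = 93.31 dB.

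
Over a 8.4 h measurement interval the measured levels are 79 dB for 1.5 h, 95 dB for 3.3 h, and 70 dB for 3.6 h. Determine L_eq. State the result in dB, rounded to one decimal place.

91.0 dB

Weight each interval's intensity by its duration and average over T = 8.4 h:
Σ tᵢ·10^(Lᵢ/10) = 1.5·10^(79/10) + 3.3·10^(95/10) + 3.6·10^(70/10) = 1.059e+10.
L_eq = 10·log₁₀(1.059e+10/8.4) = 91.01 dB.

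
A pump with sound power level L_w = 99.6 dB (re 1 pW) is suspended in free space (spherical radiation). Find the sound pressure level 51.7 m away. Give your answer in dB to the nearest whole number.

54 dB

L_p = L_w − 10·log₁₀(4π·r²) with r = 51.7 m.
4π·r² = 3.359e+04 m², 10·log₁₀ of that is 45.262 dB.
L_p = 99.6 − 45.262 = 54.34 dB.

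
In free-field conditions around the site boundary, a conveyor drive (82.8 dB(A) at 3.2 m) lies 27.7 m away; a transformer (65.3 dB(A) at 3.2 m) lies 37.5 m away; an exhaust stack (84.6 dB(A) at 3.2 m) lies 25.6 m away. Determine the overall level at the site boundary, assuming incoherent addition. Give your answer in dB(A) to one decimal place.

First find each source's level at the receiver (point-source: −20·log₁₀(r/r_ref)), then combine on an intensity basis.
conveyor drive: 82.8 − 20·log₁₀(27.7/3.2) = 82.8 − 18.75 = 64.05 dB(A).
transformer: 65.3 − 20·log₁₀(37.5/3.2) = 65.3 − 21.38 = 43.92 dB(A).
exhaust stack: 84.6 − 20·log₁₀(25.6/3.2) = 84.6 − 18.06 = 66.54 dB(A).
Σ 10^(L/10) = 7.074e+06 → L_total = 10·log₁₀(7.074e+06) = 68.50 dB(A).

68.5 dB(A)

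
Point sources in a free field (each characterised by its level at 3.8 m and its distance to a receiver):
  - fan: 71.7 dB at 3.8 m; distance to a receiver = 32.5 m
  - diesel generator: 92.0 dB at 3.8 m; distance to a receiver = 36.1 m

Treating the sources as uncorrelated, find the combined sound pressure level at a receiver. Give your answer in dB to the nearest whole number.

72 dB

First find each source's level at the receiver (point-source: −20·log₁₀(r/r_ref)), then combine on an intensity basis.
fan: 71.7 − 20·log₁₀(32.5/3.8) = 71.7 − 18.64 = 53.06 dB.
diesel generator: 92.0 − 20·log₁₀(36.1/3.8) = 92.0 − 19.55 = 72.45 dB.
Σ 10^(L/10) = 1.776e+07 → L_total = 10·log₁₀(1.776e+07) = 72.50 dB.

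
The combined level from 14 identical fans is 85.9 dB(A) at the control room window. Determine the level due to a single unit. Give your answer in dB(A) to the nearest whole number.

14 equal contributions raise the level by 10·log₁₀ 14 = 11.461 dB, so each unit alone gives 85.9 − 11.461.

74 dB(A)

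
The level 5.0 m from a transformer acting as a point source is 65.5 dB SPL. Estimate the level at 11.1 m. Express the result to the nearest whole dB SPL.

59 dB SPL

Point-source attenuation: ΔL = 20·log₁₀(r₂/r₁) = 20·log₁₀(11.1/5.0) = 6.927 dB.
L₂ = 65.5 − 20·log₁₀(11.1/5.0) = 65.5 − 6.927 = 58.57 dB SPL.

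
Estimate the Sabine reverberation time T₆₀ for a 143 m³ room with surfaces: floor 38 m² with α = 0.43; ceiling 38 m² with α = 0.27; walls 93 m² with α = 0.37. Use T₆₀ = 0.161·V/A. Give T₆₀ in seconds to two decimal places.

0.38 s

Summing Sᵢαᵢ: 38·0.43 + 38·0.27 + 93·0.37 = 61.01 m².
T₆₀ = 0.161 × 143 / 61.01 = 0.377 s.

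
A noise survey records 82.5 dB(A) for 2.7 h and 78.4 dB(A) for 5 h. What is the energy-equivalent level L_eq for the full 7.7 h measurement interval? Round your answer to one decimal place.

80.3 dB(A)

L_eq = 10·log₁₀[(1/T)·Σ tᵢ·10^(Lᵢ/10)] with T = 7.7 h.
Σ tᵢ·10^(Lᵢ/10) = 2.7·10^(82.5/10) + 5·10^(78.4/10) = 8.261e+08.
L_eq = 10·log₁₀(8.261e+08/7.7) = 80.31 dB(A).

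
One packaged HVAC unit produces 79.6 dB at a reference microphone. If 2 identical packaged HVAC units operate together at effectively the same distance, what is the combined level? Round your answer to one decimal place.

N identical incoherent sources raise the level by 10·log₁₀ N.
L_total = 79.6 + 10·log₁₀(2) = 79.6 + 3.010 = 82.61 dB.

82.6 dB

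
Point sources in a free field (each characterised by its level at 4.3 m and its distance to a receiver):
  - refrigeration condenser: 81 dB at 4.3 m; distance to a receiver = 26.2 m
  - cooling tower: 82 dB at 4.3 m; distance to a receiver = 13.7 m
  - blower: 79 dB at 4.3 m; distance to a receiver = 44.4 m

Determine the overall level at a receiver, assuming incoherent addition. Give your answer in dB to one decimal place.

Propagate each source to the receiver with L = L_ref − 20·log₁₀(r/r_ref), then add intensities.
refrigeration condenser: 81 − 20·log₁₀(26.2/4.3) = 81 − 15.70 = 65.30 dB.
cooling tower: 82 − 20·log₁₀(13.7/4.3) = 82 − 10.07 = 71.93 dB.
blower: 79 − 20·log₁₀(44.4/4.3) = 79 − 20.28 = 58.72 dB.
Σ 10^(L/10) = 1.975e+07 → L_total = 10·log₁₀(1.975e+07) = 72.96 dB.

73.0 dB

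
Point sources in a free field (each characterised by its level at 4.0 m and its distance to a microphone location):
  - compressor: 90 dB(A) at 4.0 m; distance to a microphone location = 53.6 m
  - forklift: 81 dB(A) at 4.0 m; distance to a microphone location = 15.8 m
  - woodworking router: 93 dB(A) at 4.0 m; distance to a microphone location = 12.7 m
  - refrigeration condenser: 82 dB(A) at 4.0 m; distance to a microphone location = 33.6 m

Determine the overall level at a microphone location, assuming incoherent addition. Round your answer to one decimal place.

Apply inverse-square spreading to bring every level to the receiver, then sum 10^(L/10).
compressor: 90 − 20·log₁₀(53.6/4.0) = 90 − 22.54 = 67.46 dB(A).
forklift: 81 − 20·log₁₀(15.8/4.0) = 81 − 11.93 = 69.07 dB(A).
woodworking router: 93 − 20·log₁₀(12.7/4.0) = 93 − 10.03 = 82.97 dB(A).
refrigeration condenser: 82 − 20·log₁₀(33.6/4.0) = 82 − 18.49 = 63.51 dB(A).
Σ 10^(L/10) = 2.138e+08 → L_total = 10·log₁₀(2.138e+08) = 83.30 dB(A).

83.3 dB(A)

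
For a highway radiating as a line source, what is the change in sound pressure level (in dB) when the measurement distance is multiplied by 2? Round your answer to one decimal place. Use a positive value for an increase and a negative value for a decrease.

-3.0 dB

A line source loses 3 dB per doubling of distance; generally ΔL = −10·log₁₀(r₂/r₁).
ΔL = −10·log₁₀(2) = -3.01 dB.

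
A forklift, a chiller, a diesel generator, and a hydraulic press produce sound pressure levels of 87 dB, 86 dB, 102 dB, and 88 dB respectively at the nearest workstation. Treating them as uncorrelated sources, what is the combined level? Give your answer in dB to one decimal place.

Incoherent sources combine by intensity addition: L_total = 10·log₁₀(Σ 10^(L_i/10)).
Σ 10^(L/10) = 10^(87/10) + 10^(86/10) + 10^(102/10) + 10^(88/10) = 1.738e+10.
L_total = 10·log₁₀(1.738e+10) = 102.40 dB.

102.4 dB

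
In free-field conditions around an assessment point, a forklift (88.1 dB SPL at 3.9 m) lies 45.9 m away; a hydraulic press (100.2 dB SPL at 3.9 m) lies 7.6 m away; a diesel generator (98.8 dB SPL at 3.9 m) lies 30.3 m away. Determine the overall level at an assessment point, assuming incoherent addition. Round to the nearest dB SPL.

95 dB SPL

Propagate each source to the receiver with L = L_ref − 20·log₁₀(r/r_ref), then add intensities.
forklift: 88.1 − 20·log₁₀(45.9/3.9) = 88.1 − 21.41 = 66.69 dB SPL.
hydraulic press: 100.2 − 20·log₁₀(7.6/3.9) = 100.2 − 5.79 = 94.41 dB SPL.
diesel generator: 98.8 − 20·log₁₀(30.3/3.9) = 98.8 − 17.81 = 80.99 dB SPL.
Σ 10^(L/10) = 2.888e+09 → L_total = 10·log₁₀(2.888e+09) = 94.61 dB SPL.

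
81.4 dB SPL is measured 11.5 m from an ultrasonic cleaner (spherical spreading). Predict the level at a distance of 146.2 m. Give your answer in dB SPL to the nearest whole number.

Spherical spreading from a point source gives a 20·log₁₀(r₂/r₁) drop.
L₂ = 81.4 − 20·log₁₀(146.2/11.5) = 81.4 − 22.085 = 59.32 dB SPL.

59 dB SPL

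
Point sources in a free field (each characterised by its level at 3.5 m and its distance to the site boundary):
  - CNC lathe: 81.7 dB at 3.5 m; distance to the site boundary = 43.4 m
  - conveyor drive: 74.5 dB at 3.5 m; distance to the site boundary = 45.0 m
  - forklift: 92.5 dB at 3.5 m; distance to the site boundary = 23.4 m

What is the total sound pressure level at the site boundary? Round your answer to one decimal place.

Propagate each source to the receiver with L = L_ref − 20·log₁₀(r/r_ref), then add intensities.
CNC lathe: 81.7 − 20·log₁₀(43.4/3.5) = 81.7 − 21.87 = 59.83 dB.
conveyor drive: 74.5 − 20·log₁₀(45.0/3.5) = 74.5 − 22.18 = 52.32 dB.
forklift: 92.5 − 20·log₁₀(23.4/3.5) = 92.5 − 16.50 = 76.00 dB.
Σ 10^(L/10) = 4.092e+07 → L_total = 10·log₁₀(4.092e+07) = 76.12 dB.

76.1 dB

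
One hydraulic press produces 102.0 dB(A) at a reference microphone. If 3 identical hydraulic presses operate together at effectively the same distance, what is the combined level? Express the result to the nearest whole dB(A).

107 dB(A)

With 3 equal, uncorrelated contributions the intensity is 3× that of one unit, giving a rise of 10·log₁₀ 3.
L_total = 102.0 + 10·log₁₀(3) = 102.0 + 4.771 = 106.77 dB(A).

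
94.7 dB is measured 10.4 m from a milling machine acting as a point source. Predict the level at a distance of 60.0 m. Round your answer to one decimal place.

79.5 dB

For a point source, L₂ = L₁ − 20·log₁₀(r₂/r₁).
L₂ = 94.7 − 20·log₁₀(60.0/10.4) = 94.7 − 15.222 = 79.48 dB.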